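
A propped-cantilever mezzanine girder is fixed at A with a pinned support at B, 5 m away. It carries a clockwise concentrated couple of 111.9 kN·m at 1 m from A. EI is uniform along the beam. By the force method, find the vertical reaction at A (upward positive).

R_A = -12.09 kN

Take the reaction at B as the redundant and release it; the primary structure is a cantilever fixed at A.
Free-end deflection of the primary structure under the applied loading (downward +):
  clockwise couple 111.9 at a = 1: M₀a(2L − a)/(2EI) = 503.6/EI
Flexibility coefficient — unit upward force at B: δ_{BB} = L³/(3EI) = 41.67/EI.
Compatibility at B: δ_0 − R_B·δ_{BB} = 0, so R_B = 503.6/41.67 = 12.09 kN.
Vertical equilibrium: R_A = ΣP − R_B = 0 − 12.09 = -12.09 kN.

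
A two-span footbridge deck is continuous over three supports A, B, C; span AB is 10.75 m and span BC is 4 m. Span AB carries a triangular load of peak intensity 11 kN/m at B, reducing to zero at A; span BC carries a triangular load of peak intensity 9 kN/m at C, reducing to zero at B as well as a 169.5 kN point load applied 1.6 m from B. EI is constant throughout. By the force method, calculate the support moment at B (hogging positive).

M_B = 99.34 kN·m

Release continuity at B by inserting a hinge; the redundant is the internal moment M_B. The primary structure is two simply-supported spans AB and BC.
End slopes at the hinge B, treating each span as simply supported:
  span AB: triangular load, peak 11: w₀L³/(45EI) = 303.7/EI
  span BC: triangular load, peak 9: 7w₀L³/(360EI) = 11.2/EI
  span BC: point load 169.5 at a = 1.6: Pab(L + b)/(6LEI) = 173.6/EI
  relative rotation θ_0 = (303.7 + 184.8)/EI = 488.4/EI
A unit hogging moment at B produces rotation L₁/(3EI) + L₂/(3EI) = 4.917/EI.
Compatibility: M_B·(L₁+L₂)/(3EI) = θ_0, giving M_B = 99.34 kN·m (hogging).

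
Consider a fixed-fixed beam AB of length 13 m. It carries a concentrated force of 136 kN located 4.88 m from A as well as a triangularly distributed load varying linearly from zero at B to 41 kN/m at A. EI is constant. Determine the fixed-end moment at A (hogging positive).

Release both end moments; the primary structure is a simply-supported span AB with redundants M_A and M_B.
On the primary (simply-supported) span, the end slopes from the loading are:
  at A: point load 136 at a = 4.88: Pab(L + b)/(6LEI) = 1459/EI
  at B: point load 136 at a = 4.88: Pab(L + a)/(6LEI) = 1235/EI
  at A: triangular load, peak 41: w₀L³/(45EI) = 2002/EI
  at B: triangular load, peak 41: 7w₀L³/(360EI) = 1751/EI
  θ_A0 = 3461/EI,  θ_B0 = 2987/EI
Flexibility coefficients: a unit moment at one end gives L/(3EI) there and L/(6EI) at the far end, so f₁₁ = f₂₂ = 4.333/EI and f₁₂ = f₂₁ = 2.167/EI.
Compatibility — zero rotation at each built-in end:
  4.333 M_A + 2.167 M_B = 3461
  2.167 M_A + 4.333 M_B = 2987
Solving the pair gives M_A = 605.4 kN·m and M_B = 386.6 kN·m (hogging).

M_A = 605.4 kN·m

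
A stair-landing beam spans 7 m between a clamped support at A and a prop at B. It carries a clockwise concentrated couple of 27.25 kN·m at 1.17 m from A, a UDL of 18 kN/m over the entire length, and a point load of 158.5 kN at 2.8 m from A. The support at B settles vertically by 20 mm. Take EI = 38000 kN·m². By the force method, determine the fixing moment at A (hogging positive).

M_A = 384.5 kN·m

Release the roller at B. Primary structure: cantilever fixed at A.
Free-end deflection of the primary structure under the applied loading (downward +):
  clockwise couple 27.25 at a = 1.17: M₀a(2L − a)/(2EI) = 204.5/EI
  UDL 18: wL⁴/(8EI) = 5402/EI
  point load 158.5 at a = 2.8: Pa²(3L − a)/(6EI) = 3769/EI
  δ_0 = 9376/EI
Tip deflection under a unit load at B: L³/(3EI) = 114.3/EI.
With EI = 38000 kN·m²: δ_0 = 0.24674 m and δ_{BB} = 0.003009 m/kN.
Compatibility — the beam at B must follow the support down by 0.02 m: δ_0 − R_B·δ_{BB} = 0.02, so R_B = (0.24674 − 0.02)/0.003009 = 75.36 kN.
Moment equilibrium about A: M_A = Σ(load moments about A) − R_B·L = 912 − 75.36×7 = 384.5 kN·m.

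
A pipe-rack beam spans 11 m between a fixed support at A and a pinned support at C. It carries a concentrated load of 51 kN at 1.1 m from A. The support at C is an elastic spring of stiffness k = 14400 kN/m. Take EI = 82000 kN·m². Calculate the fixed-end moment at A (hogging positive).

Choose R_C as the redundant. The primary structure is the cantilever fixed at A.
Downward deflection at the released point C due to the loads:
  point load 51 at a = 1.1: Pa²(3L − a)/(6EI) = 328.1/EI
Flexibility coefficient — unit upward force at C: δ_{CC} = L³/(3EI) = 443.7/EI.
With EI = 82000 kN·m²: δ_0 = 0.004001 m and δ_{CC} = 0.005411 m/kN.
Compatibility — the spring shortens by R_C/k under the reaction it provides: δ_0 − R_C·δ_{CC} = R_C/k. With 1/k = 0.000069 m/kN, R_C = δ_0 / (δ_{CC} + 1/k) = 0.004001 / (0.005411 + 0.000069) = 0.7301 kN.
Moment equilibrium about A: M_A = Σ(load moments about A) − R_C·L = 56.1 − 0.7301×11 = 48.07 kN·m.

M_A = 48.07 kN·m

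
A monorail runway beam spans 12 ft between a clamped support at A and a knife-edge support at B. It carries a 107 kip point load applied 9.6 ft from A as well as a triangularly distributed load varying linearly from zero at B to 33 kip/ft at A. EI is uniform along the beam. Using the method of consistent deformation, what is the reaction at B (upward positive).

R_B = 114.9 kip

Take the reaction at B as the redundant and release it; the primary structure is a cantilever fixed at A.
Free-end deflection of the primary structure under the applied loading (downward +):
  point load 107 at a = 9.6: Pa²(3L − a)/(6EI) = 43389/EI
  triangular load, peak 33 at the fixed end: w₀L⁴/(30EI) = 22810/EI
  δ_0 = 66199/EI
Tip deflection under a unit load at B: L³/(3EI) = 576/EI.
Compatibility at B: δ_0 − R_B·δ_{BB} = 0, so R_B = 66199/576 = 114.9 kip.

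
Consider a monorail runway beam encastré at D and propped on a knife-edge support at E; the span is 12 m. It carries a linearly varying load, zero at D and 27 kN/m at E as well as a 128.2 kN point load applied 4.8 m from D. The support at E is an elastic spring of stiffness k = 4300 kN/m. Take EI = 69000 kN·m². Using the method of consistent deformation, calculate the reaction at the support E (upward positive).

Remove the prop at E; the released (primary) structure is a cantilever built in at D.
Downward deflection at the released point E due to the loads:
  triangular load, peak 27 at the free end: 11w₀L⁴/(120EI) = 51322/EI
  point load 128.2 at a = 4.8: Pa²(3L − a)/(6EI) = 15359/EI
  δ_0 = 66681/EI
Flexibility coefficient — unit upward force at E: δ_{EE} = L³/(3EI) = 576/EI.
With EI = 69000 kN·m²: δ_0 = 0.96639 m and δ_{EE} = 0.008348 m/kN.
Compatibility — the spring shortens by R_E/k under the reaction it provides: δ_0 − R_E·δ_{EE} = R_E/k. With 1/k = 0.000233 m/kN, R_E = δ_0 / (δ_{EE} + 1/k) = 0.96639 / (0.008348 + 0.000233) = 112.6 kN.

R_E = 112.6 kN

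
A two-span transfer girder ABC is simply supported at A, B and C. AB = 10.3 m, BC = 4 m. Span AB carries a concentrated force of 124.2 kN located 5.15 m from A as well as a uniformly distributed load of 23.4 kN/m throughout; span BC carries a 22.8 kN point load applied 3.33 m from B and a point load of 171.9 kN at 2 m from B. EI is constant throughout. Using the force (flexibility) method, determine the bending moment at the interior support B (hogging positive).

M_B = 434.4 kN·m

Release continuity at B by inserting a hinge; the redundant is the internal moment M_B. The primary structure is two simply-supported spans AB and BC.
Discontinuity in slope at B on the released structure — sum the simple-span end rotations:
  span AB: point load 124.2 at a = 5.15: Pab(L + a)/(6LEI) = 823.5/EI
  span AB: UDL 23.4: wL³/(24EI) = 1065/EI
  span BC: point load 22.8 at a = 3.33: Pab(L + b)/(6LEI) = 9.898/EI
  span BC: point load 171.9 at a = 2: Pab(L + b)/(6LEI) = 171.9/EI
  relative rotation θ_0 = (1889 + 181.8)/EI = 2071/EI
A unit hogging moment at B produces rotation L₁/(3EI) + L₂/(3EI) = 4.767/EI.
Slope continuity at B: θ_0 = M_B·4.767/EI, so M_B = 2071/4.767 = 434.4 kN·m (hogging).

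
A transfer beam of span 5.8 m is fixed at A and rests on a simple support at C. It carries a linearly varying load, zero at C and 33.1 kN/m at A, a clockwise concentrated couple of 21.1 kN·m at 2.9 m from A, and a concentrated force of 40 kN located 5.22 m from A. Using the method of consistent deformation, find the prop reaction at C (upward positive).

Choose R_C as the redundant. The primary structure is the cantilever fixed at A.
Primary-structure tip deflection at C by superposition:
  triangular load, peak 33.1 at the fixed end: w₀L⁴/(30EI) = 1249/EI
  clockwise couple 21.1 at a = 2.9: M₀a(2L − a)/(2EI) = 266.2/EI
  point load 40 at a = 5.22: Pa²(3L − a)/(6EI) = 2213/EI
  δ_0 = 3727/EI
Tip deflection under a unit load at C: L³/(3EI) = 65.04/EI.
The prop prevents deflection at C: R_C = δ_0/δ_{CC} = 3727/65.04 = 57.31 kN.

R_C = 57.31 kN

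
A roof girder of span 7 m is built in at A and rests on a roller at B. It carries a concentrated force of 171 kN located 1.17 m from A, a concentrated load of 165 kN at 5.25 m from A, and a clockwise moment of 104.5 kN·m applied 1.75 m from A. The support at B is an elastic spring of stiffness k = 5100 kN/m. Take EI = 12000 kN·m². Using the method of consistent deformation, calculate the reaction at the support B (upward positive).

R_B = 118.5 kN

Remove the prop at B; the released (primary) structure is a cantilever built in at A.
Primary-structure tip deflection at B by superposition:
  point load 171 at a = 1.17: Pa²(3L − a)/(6EI) = 773.6/EI
  point load 165 at a = 5.25: Pa²(3L − a)/(6EI) = 11938/EI
  clockwise couple 104.5 at a = 1.75: M₀a(2L − a)/(2EI) = 1120/EI
  δ_0 = 13832/EI
Flexibility coefficient — unit upward force at B: δ_{BB} = L³/(3EI) = 114.3/EI.
With EI = 12000 kN·m²: δ_0 = 1.1526 m and δ_{BB} = 0.009528 m/kN.
Compatibility — the spring shortens by R_B/k under the reaction it provides: δ_0 − R_B·δ_{BB} = R_B/k. With 1/k = 0.000196 m/kN, R_B = δ_0 / (δ_{BB} + 1/k) = 1.1526 / (0.009528 + 0.000196) = 118.5 kN.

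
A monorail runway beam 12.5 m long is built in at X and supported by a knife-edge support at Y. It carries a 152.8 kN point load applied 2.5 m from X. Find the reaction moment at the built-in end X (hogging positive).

Take the reaction at Y as the redundant and release it; the primary structure is a cantilever fixed at X.
Primary-structure tip deflection at Y by superposition:
  point load 152.8 at a = 2.5: Pa²(3L − a)/(6EI) = 5571/EI
Flexibility coefficient — unit upward force at Y: δ_{YY} = L³/(3EI) = 651/EI.
The prop prevents deflection at Y: R_Y = δ_0/δ_{YY} = 5571/651 = 8.557 kN.
Moment equilibrium about X: M_X = Σ(load moments about X) − R_Y·L = 382 − 8.557×12.5 = 275 kN·m.

M_X = 275 kN·m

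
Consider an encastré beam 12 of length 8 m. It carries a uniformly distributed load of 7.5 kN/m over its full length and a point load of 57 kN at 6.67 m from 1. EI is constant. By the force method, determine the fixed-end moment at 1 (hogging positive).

Take the two fixed-end moments M_1, M_2 as redundants; the released structure is the simple span 12.
Simple-span end rotations at 1 and 2 under the given loads:
  at 1: UDL 7.5: wL³/(24EI) = 160/EI
  at 2: UDL 7.5: wL³/(24EI) = 160/EI
  at 1: point load 57 at a = 6.67: Pab(L + b)/(6LEI) = 98.29/EI
  at 2: point load 57 at a = 6.67: Pab(L + a)/(6LEI) = 154.5/EI
  θ_10 = 258.3/EI,  θ_20 = 314.5/EI
Flexibility coefficients: a unit moment at one end gives L/(3EI) there and L/(6EI) at the far end, so f₁₁ = f₂₂ = 2.667/EI and f₁₂ = f₂₁ = 1.333/EI.
Compatibility — zero rotation at each built-in end:
  2.667 M_1 + 1.333 M_2 = 258.3
  1.333 M_1 + 2.667 M_2 = 314.5
Solving the pair gives M_1 = 50.51 kN·m and M_2 = 92.7 kN·m (hogging).

M_1 = 50.51 kN·m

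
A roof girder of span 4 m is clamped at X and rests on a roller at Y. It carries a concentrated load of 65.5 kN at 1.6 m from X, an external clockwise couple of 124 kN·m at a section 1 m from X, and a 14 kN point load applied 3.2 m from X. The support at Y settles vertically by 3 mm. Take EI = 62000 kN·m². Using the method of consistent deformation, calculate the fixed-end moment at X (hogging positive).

Remove the prop at Y; the released (primary) structure is a cantilever built in at X.
Primary-structure tip deflection at Y by superposition:
  point load 65.5 at a = 1.6: Pa²(3L − a)/(6EI) = 290.6/EI
  clockwise couple 124 at a = 1: M₀a(2L − a)/(2EI) = 434/EI
  point load 14 at a = 3.2: Pa²(3L − a)/(6EI) = 210.3/EI
  δ_0 = 934.9/EI
Tip deflection under a unit load at Y: L³/(3EI) = 21.33/EI.
With EI = 62000 kN·m²: δ_0 = 0.015079 m and δ_{YY} = 0.000344 m/kN.
Compatibility — the beam at Y must follow the support down by 0.003 m: δ_0 − R_Y·δ_{YY} = 0.003, so R_Y = (0.015079 − 0.003)/0.000344 = 35.1 kN.
Moment equilibrium about X: M_X = Σ(load moments about X) − R_Y·L = 273.6 − 35.1×4 = 133.2 kN·m.

M_X = 133.2 kN·m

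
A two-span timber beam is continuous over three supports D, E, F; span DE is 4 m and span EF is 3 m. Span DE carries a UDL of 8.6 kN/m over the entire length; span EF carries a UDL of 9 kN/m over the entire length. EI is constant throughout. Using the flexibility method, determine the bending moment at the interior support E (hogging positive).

M_E = 14.17 kN·m

Take M_E as the redundant. Released structure: two simple spans DE and EF with a hinge at E.
Discontinuity in slope at E on the released structure — sum the simple-span end rotations:
  span DE: UDL 8.6: wL³/(24EI) = 22.93/EI
  span EF: UDL 9: wL³/(24EI) = 10.12/EI
  relative rotation θ_0 = (22.93 + 10.12)/EI = 33.06/EI
A unit hogging moment at E produces rotation L₁/(3EI) + L₂/(3EI) = 2.333/EI.
Slope continuity at E: θ_0 = M_E·2.333/EI, so M_E = 33.06/2.333 = 14.17 kN·m (hogging).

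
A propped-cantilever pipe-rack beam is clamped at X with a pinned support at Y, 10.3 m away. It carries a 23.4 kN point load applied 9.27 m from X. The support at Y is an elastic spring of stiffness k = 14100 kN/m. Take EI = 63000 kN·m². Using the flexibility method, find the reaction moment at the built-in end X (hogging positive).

M_X = 14.41 kN·m

Take the reaction at Y as the redundant and release it; the primary structure is a cantilever fixed at X.
Downward deflection at the released point Y due to the loads:
  point load 23.4 at a = 9.27: Pa²(3L − a)/(6EI) = 7249/EI
Tip deflection under a unit load at Y: L³/(3EI) = 364.2/EI.
With EI = 63000 kN·m²: δ_0 = 0.11506 m and δ_{YY} = 0.005782 m/kN.
Compatibility — the spring shortens by R_Y/k under the reaction it provides: δ_0 − R_Y·δ_{YY} = R_Y/k. With 1/k = 0.000071 m/kN, R_Y = δ_0 / (δ_{YY} + 1/k) = 0.11506 / (0.005782 + 0.000071) = 19.66 kN.
Moment equilibrium about X: M_X = Σ(load moments about X) − R_Y·L = 216.9 − 19.66×10.3 = 14.41 kN·m.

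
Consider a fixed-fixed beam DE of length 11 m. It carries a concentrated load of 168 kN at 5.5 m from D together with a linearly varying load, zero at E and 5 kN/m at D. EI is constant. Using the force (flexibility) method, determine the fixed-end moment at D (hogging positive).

M_D = 261.2 kN·m

Release both end moments; the primary structure is a simply-supported span DE with redundants M_D and M_E.
Simple-span end rotations at D and E under the given loads:
  at D: point load 168 at a = 5.5: Pab(L + b)/(6LEI) = 1270/EI
  at E: point load 168 at a = 5.5: Pab(L + a)/(6LEI) = 1270/EI
  at D: triangular load, peak 5: w₀L³/(45EI) = 147.9/EI
  at E: triangular load, peak 5: 7w₀L³/(360EI) = 129.4/EI
  θ_D0 = 1418/EI,  θ_E0 = 1400/EI
Flexibility coefficients: a unit moment at one end gives L/(3EI) there and L/(6EI) at the far end, so f₁₁ = f₂₂ = 3.667/EI and f₁₂ = f₂₁ = 1.833/EI.
Compatibility — zero rotation at each built-in end:
  3.667 M_D + 1.833 M_E = 1418
  1.833 M_D + 3.667 M_E = 1400
Solving the pair gives M_D = 261.2 kN·m and M_E = 251.2 kN·m (hogging).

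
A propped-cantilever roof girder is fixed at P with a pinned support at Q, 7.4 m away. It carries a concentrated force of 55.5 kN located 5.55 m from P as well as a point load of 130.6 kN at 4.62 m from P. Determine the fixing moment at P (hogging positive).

Release the roller at Q. Primary structure: cantilever fixed at P.
Downward deflection at the released point Q due to the loads:
  point load 55.5 at a = 5.55: Pa²(3L − a)/(6EI) = 4744/EI
  point load 130.6 at a = 4.62: Pa²(3L − a)/(6EI) = 8168/EI
  δ_0 = 12912/EI
Flexibility coefficient — unit upward force at Q: δ_{QQ} = L³/(3EI) = 135.1/EI.
The prop prevents deflection at Q: R_Q = δ_0/δ_{QQ} = 12912/135.1 = 95.59 kN.
Moment equilibrium about P: M_P = Σ(load moments about P) − R_Q·L = 911.4 − 95.59×7.4 = 204 kN·m.

M_P = 204 kN·m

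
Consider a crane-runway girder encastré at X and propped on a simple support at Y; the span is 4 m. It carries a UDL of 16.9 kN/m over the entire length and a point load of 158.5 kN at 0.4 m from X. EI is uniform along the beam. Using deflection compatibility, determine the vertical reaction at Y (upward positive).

Remove the prop at Y; the released (primary) structure is a cantilever built in at X.
Downward deflection at the released point Y due to the loads:
  UDL 16.9: wL⁴/(8EI) = 540.8/EI
  point load 158.5 at a = 0.4: Pa²(3L − a)/(6EI) = 49.03/EI
  δ_0 = 589.8/EI
Tip deflection under a unit load at Y: L³/(3EI) = 21.33/EI.
Compatibility at Y: δ_0 − R_Y·δ_{YY} = 0, so R_Y = 589.8/21.33 = 27.65 kN.

R_Y = 27.65 kN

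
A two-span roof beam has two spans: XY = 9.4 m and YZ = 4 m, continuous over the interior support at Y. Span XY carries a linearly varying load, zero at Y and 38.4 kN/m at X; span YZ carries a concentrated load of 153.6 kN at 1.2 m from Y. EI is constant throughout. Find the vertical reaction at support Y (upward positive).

Take M_Y as the redundant. Released structure: two simple spans XY and YZ with a hinge at Y.
End slopes at the hinge Y, treating each span as simply supported:
  span XY: triangular load, peak 38.4: 7w₀L³/(360EI) = 620.2/EI
  span YZ: point load 153.6 at a = 1.2: Pab(L + b)/(6LEI) = 146.2/EI
  relative rotation θ_0 = (620.2 + 146.2)/EI = 766.4/EI
A unit hogging moment at Y produces rotation L₁/(3EI) + L₂/(3EI) = 4.467/EI.
Slope continuity at Y: θ_0 = M_Y·4.467/EI, so M_Y = 766.4/4.467 = 171.6 kN·m (hogging).
Span XY, ΣM about X with M_Y applied at Y: R_Y^{XY}·9.4 = 565.5 + 171.6, so R_Y^{XY} = 78.41 kN and R_X = 180.5 − 78.41 = 102.1 kN.
Span YZ, ΣM about Z: R_Y^{YZ}·4 = 430.1 + 171.6, so R_Y^{YZ} = 150.4 kN and R_Z = 153.6 − 150.4 = 3.185 kN.
R_Y = 78.41 + 150.4 = 228.8 kN.

R_Y = 228.8 kN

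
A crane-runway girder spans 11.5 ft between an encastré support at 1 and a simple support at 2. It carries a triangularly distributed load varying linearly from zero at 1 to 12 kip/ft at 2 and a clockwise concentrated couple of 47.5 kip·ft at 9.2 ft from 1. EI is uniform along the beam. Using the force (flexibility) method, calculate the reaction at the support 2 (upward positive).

R_2 = 43.9 kip

Take the reaction at 2 as the redundant and release it; the primary structure is a cantilever fixed at 1.
Primary-structure tip deflection at 2 by superposition:
  triangular load, peak 12 at the free end: 11w₀L⁴/(120EI) = 19239/EI
  clockwise couple 47.5 at a = 9.2: M₀a(2L − a)/(2EI) = 3015/EI
  δ_0 = 22254/EI
Tip deflection under a unit load at 2: L³/(3EI) = 507/EI.
Compatibility at 2: δ_0 − R_2·δ_{22} = 0, so R_2 = 22254/507 = 43.9 kip.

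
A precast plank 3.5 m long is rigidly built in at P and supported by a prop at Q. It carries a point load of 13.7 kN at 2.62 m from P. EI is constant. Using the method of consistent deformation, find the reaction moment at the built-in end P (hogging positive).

M_P = 5.647 kN·m

Release the roller at Q. Primary structure: cantilever fixed at P.
Downward deflection at the released point Q due to the loads:
  point load 13.7 at a = 2.62: Pa²(3L − a)/(6EI) = 123.5/EI
Tip deflection under a unit load at Q: L³/(3EI) = 14.29/EI.
Compatibility at Q: δ_0 − R_Q·δ_{QQ} = 0, so R_Q = 123.5/14.29 = 8.642 kN.
Moment equilibrium about P: M_P = Σ(load moments about P) − R_Q·L = 35.89 − 8.642×3.5 = 5.647 kN·m.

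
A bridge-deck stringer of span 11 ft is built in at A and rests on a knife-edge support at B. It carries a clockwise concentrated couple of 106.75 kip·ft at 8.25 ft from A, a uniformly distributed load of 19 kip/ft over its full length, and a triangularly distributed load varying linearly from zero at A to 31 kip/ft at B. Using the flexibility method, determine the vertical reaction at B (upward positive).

R_B = 185.8 kip

Release the roller at B. Primary structure: cantilever fixed at A.
Primary-structure tip deflection at B by superposition:
  clockwise couple 106.75 at a = 8.25: M₀a(2L − a)/(2EI) = 6055/EI
  UDL 19: wL⁴/(8EI) = 34772/EI
  triangular load, peak 31 at the free end: 11w₀L⁴/(120EI) = 41605/EI
  δ_0 = 82432/EI
Tip deflection under a unit load at B: L³/(3EI) = 443.7/EI.
The prop prevents deflection at B: R_B = δ_0/δ_{BB} = 82432/443.7 = 185.8 kip.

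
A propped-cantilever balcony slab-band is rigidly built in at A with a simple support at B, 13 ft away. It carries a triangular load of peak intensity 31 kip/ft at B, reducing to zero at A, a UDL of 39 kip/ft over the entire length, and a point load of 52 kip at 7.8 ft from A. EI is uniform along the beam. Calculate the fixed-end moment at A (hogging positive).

M_A = 1243 kip·ft

Take the reaction at B as the redundant and release it; the primary structure is a cantilever fixed at A.
Primary-structure tip deflection at B by superposition:
  triangular load, peak 31 at the free end: 11w₀L⁴/(120EI) = 81161/EI
  UDL 39: wL⁴/(8EI) = 139235/EI
  point load 52 at a = 7.8: Pa²(3L − a)/(6EI) = 16451/EI
  δ_0 = 236847/EI
Tip deflection under a unit load at B: L³/(3EI) = 732.3/EI.
Compatibility at B: δ_0 − R_B·δ_{BB} = 0, so R_B = 236847/732.3 = 323.4 kip.
Moment equilibrium about A: M_A = Σ(load moments about A) − R_B·L = 5447 − 323.4×13 = 1243 kip·ft.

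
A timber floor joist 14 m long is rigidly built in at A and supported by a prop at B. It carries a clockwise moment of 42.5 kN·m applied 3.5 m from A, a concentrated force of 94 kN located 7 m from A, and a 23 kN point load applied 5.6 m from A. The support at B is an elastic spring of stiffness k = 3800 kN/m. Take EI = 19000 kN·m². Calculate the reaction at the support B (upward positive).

Choose R_B as the redundant. The primary structure is the cantilever fixed at A.
Downward deflection at the released point B due to the loads:
  clockwise couple 42.5 at a = 3.5: M₀a(2L − a)/(2EI) = 1822/EI
  point load 94 at a = 7: Pa²(3L − a)/(6EI) = 26868/EI
  point load 23 at a = 5.6: Pa²(3L − a)/(6EI) = 4376/EI
  δ_0 = 33066/EI
Tip deflection under a unit load at B: L³/(3EI) = 914.7/EI.
With EI = 19000 kN·m²: δ_0 = 1.7403 m and δ_{BB} = 0.04814 m/kN.
Compatibility — the spring shortens by R_B/k under the reaction it provides: δ_0 − R_B·δ_{BB} = R_B/k. With 1/k = 0.000263 m/kN, R_B = δ_0 / (δ_{BB} + 1/k) = 1.7403 / (0.04814 + 0.000263) = 35.95 kN.

R_B = 35.95 kN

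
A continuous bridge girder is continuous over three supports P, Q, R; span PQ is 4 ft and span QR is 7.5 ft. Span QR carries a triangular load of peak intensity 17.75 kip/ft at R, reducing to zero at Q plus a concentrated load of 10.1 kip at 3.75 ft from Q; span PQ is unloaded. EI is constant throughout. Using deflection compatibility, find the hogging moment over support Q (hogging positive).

M_Q = 47.25 kip·ft

Take M_Q as the redundant. Released structure: two simple spans PQ and QR with a hinge at Q.
Rotations at Q on the released spans (each span's end-slope, ×1/EI):
  span QR: triangular load, peak 17.75: 7w₀L³/(360EI) = 145.6/EI
  span QR: point load 10.1 at a = 3.75: Pab(L + b)/(6LEI) = 35.51/EI
  relative rotation θ_0 = (0 + 181.1)/EI = 181.1/EI
A unit hogging moment at Q produces rotation L₁/(3EI) + L₂/(3EI) = 3.833/EI.
Slope continuity at Q: θ_0 = M_Q·3.833/EI, so M_Q = 181.1/3.833 = 47.25 kip·ft (hogging).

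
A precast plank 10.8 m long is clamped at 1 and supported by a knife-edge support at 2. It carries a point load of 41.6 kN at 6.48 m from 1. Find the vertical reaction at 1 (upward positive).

R_1 = 23.63 kN

Remove the prop at 2; the released (primary) structure is a cantilever built in at 1.
Free-end deflection of the primary structure under the applied loading (downward +):
  point load 41.6 at a = 6.48: Pa²(3L − a)/(6EI) = 7546/EI
Tip deflection under a unit load at 2: L³/(3EI) = 419.9/EI.
Compatibility at 2: δ_0 − R_2·δ_{22} = 0, so R_2 = 7546/419.9 = 17.97 kN.
Vertical equilibrium: R_1 = ΣP − R_2 = 41.6 − 17.97 = 23.63 kN.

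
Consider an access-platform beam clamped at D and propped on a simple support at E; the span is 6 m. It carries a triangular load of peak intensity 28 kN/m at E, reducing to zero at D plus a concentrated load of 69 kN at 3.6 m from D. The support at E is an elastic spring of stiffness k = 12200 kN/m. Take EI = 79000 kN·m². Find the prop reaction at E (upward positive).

R_E = 69.74 kN

Remove the prop at E; the released (primary) structure is a cantilever built in at D.
Deflection at E on the released cantilever, summing each load's contribution:
  triangular load, peak 28 at the free end: 11w₀L⁴/(120EI) = 3326/EI
  point load 69 at a = 3.6: Pa²(3L − a)/(6EI) = 2146/EI
  δ_0 = 5473/EI
Flexibility coefficient — unit upward force at E: δ_{EE} = L³/(3EI) = 72/EI.
With EI = 79000 kN·m²: δ_0 = 0.069273 m and δ_{EE} = 0.000911 m/kN.
Compatibility — the spring shortens by R_E/k under the reaction it provides: δ_0 − R_E·δ_{EE} = R_E/k. With 1/k = 0.000082 m/kN, R_E = δ_0 / (δ_{EE} + 1/k) = 0.069273 / (0.000911 + 0.000082) = 69.74 kN.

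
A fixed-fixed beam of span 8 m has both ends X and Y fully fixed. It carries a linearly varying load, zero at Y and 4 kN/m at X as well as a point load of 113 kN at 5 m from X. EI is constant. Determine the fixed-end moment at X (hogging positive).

M_X = 92.25 kN·m

Release both end moments; the primary structure is a simply-supported span XY with redundants M_X and M_Y.
End rotations of the released simple span under the applied load (×1/EI):
  at X: triangular load, peak 4: w₀L³/(45EI) = 45.51/EI
  at Y: triangular load, peak 4: 7w₀L³/(360EI) = 39.82/EI
  at X: point load 113 at a = 5: Pab(L + b)/(6LEI) = 388.4/EI
  at Y: point load 113 at a = 5: Pab(L + a)/(6LEI) = 459.1/EI
  θ_X0 = 433.9/EI,  θ_Y0 = 498.9/EI
Flexibility coefficients: a unit moment at one end gives L/(3EI) there and L/(6EI) at the far end, so f₁₁ = f₂₂ = 2.667/EI and f₁₂ = f₂₁ = 1.333/EI.
Compatibility — zero rotation at each built-in end:
  2.667 M_X + 1.333 M_Y = 433.9
  1.333 M_X + 2.667 M_Y = 498.9
Solving the pair gives M_X = 92.25 kN·m and M_Y = 141 kN·m (hogging).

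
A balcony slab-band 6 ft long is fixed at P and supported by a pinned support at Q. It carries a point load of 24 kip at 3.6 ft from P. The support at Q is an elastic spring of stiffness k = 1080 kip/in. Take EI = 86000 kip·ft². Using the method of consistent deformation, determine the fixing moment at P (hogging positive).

Take the reaction at Q as the redundant and release it; the primary structure is a cantilever fixed at P.
Primary-structure tip deflection at Q by superposition:
  point load 24 at a = 3.6: Pa²(3L − a)/(6EI) = 746.5/EI
Flexibility coefficient — unit upward force at Q: δ_{QQ} = L³/(3EI) = 72/EI.
With EI = 86000 kip·ft²: δ_0 = 0.00868 ft and δ_{QQ} = 0.000837 ft/kip.
Compatibility — the spring shortens by R_Q/k under the reaction it provides: δ_0 − R_Q·δ_{QQ} = R_Q/k. With 1/k = 1/(1080×12) ft/kip = 0.000077 ft/kip, R_Q = δ_0 / (δ_{QQ} + 1/k) = 0.00868 / (0.000837 + 0.000077) = 9.493 kip.
Moment equilibrium about P: M_P = Σ(load moments about P) − R_Q·L = 86.4 − 9.493×6 = 29.44 kip·ft.

M_P = 29.44 kip·ft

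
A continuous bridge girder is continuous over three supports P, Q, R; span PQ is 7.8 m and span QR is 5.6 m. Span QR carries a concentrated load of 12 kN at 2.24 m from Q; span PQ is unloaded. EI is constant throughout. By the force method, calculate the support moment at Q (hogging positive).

Release continuity at Q by inserting a hinge; the redundant is the internal moment M_Q. The primary structure is two simply-supported spans PQ and QR.
End slopes at the hinge Q, treating each span as simply supported:
  span QR: point load 12 at a = 2.24: Pab(L + b)/(6LEI) = 24.08/EI
  relative rotation θ_0 = (0 + 24.08)/EI = 24.08/EI
A unit hogging moment at Q produces rotation L₁/(3EI) + L₂/(3EI) = 4.467/EI.
Compatibility: M_Q·(L₁+L₂)/(3EI) = θ_0, giving M_Q = 5.392 kN·m (hogging).

M_Q = 5.392 kN·m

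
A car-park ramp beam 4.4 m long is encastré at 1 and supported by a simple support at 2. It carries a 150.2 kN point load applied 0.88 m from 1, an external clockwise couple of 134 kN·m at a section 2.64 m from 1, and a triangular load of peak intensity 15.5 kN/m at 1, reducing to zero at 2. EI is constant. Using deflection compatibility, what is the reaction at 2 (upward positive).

R_2 = 53.6 kN

Take the reaction at 2 as the redundant and release it; the primary structure is a cantilever fixed at 1.
Downward deflection at the released point 2 due to the loads:
  point load 150.2 at a = 0.88: Pa²(3L − a)/(6EI) = 238.8/EI
  clockwise couple 134 at a = 2.64: M₀a(2L − a)/(2EI) = 1090/EI
  triangular load, peak 15.5 at the fixed end: w₀L⁴/(30EI) = 193.7/EI
  δ_0 = 1522/EI
Flexibility coefficient — unit upward force at 2: δ_{22} = L³/(3EI) = 28.39/EI.
Compatibility at 2: δ_0 − R_2·δ_{22} = 0, so R_2 = 1522/28.39 = 53.6 kN.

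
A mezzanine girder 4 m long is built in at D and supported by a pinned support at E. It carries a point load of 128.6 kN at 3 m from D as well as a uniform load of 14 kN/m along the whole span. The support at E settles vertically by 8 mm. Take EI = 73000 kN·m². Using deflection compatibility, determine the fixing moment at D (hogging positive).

Choose R_E as the redundant. The primary structure is the cantilever fixed at D.
Free-end deflection of the primary structure under the applied loading (downward +):
  point load 128.6 at a = 3: Pa²(3L − a)/(6EI) = 1736/EI
  UDL 14: wL⁴/(8EI) = 448/EI
  δ_0 = 2184/EI
Flexibility coefficient — unit upward force at E: δ_{EE} = L³/(3EI) = 21.33/EI.
With EI = 73000 kN·m²: δ_0 = 0.029919 m and δ_{EE} = 0.000292 m/kN.
Compatibility — the beam at E must follow the support down by 0.008 m: δ_0 − R_E·δ_{EE} = 0.008, so R_E = (0.029919 − 0.008)/0.000292 = 75 kN.
Moment equilibrium about D: M_D = Σ(load moments about D) − R_E·L = 497.8 − 75×4 = 197.8 kN·m.

M_D = 197.8 kN·m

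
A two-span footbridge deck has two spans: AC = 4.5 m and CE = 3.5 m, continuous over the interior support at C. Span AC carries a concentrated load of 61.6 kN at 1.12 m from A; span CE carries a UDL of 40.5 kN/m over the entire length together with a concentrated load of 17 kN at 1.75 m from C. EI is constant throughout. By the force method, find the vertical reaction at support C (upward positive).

Take M_C as the redundant. Released structure: two simple spans AC and CE with a hinge at C.
Rotations at C on the released spans (each span's end-slope, ×1/EI):
  span AC: point load 61.6 at a = 1.12: Pab(L + a)/(6LEI) = 48.54/EI
  span CE: UDL 40.5: wL³/(24EI) = 72.35/EI
  span CE: point load 17 at a = 1.75: Pab(L + b)/(6LEI) = 13.02/EI
  relative rotation θ_0 = (48.54 + 85.37)/EI = 133.9/EI
A unit hogging moment at C produces rotation L₁/(3EI) + L₂/(3EI) = 2.667/EI.
Compatibility: M_C·(L₁+L₂)/(3EI) = θ_0, giving M_C = 50.21 kN·m (hogging).
Span AC, ΣM about A with M_C applied at C: R_C^{AC}·4.5 = 68.99 + 50.21, so R_C^{AC} = 26.49 kN and R_A = 61.6 − 26.49 = 35.11 kN.
Span CE, ΣM about E: R_C^{CE}·3.5 = 277.8 + 50.21, so R_C^{CE} = 93.72 kN and R_E = 158.8 − 93.72 = 65.03 kN.
R_C = 26.49 + 93.72 = 120.2 kN.

R_C = 120.2 kN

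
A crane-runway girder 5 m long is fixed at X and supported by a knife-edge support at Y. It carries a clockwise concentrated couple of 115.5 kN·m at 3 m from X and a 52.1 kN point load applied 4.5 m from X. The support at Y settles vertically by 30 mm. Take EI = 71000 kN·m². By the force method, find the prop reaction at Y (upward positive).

R_Y = 22.3 kN

Take the reaction at Y as the redundant and release it; the primary structure is a cantilever fixed at X.
Primary-structure tip deflection at Y by superposition:
  clockwise couple 115.5 at a = 3: M₀a(2L − a)/(2EI) = 1213/EI
  point load 52.1 at a = 4.5: Pa²(3L − a)/(6EI) = 1846/EI
  δ_0 = 3059/EI
Tip deflection under a unit load at Y: L³/(3EI) = 41.67/EI.
With EI = 71000 kN·m²: δ_0 = 0.043085 m and δ_{YY} = 0.000587 m/kN.
Compatibility — the beam at Y must follow the support down by 0.03 m: δ_0 − R_Y·δ_{YY} = 0.03, so R_Y = (0.043085 − 0.03)/0.000587 = 22.3 kN.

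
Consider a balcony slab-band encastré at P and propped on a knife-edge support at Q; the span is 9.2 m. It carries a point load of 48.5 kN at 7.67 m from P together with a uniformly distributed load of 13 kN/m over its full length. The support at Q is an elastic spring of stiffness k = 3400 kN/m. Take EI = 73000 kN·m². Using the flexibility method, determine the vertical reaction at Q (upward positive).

Release the roller at Q. Primary structure: cantilever fixed at P.
Primary-structure tip deflection at Q by superposition:
  point load 48.5 at a = 7.67: Pa²(3L − a)/(6EI) = 9477/EI
  UDL 13: wL⁴/(8EI) = 11641/EI
  δ_0 = 21119/EI
Tip deflection under a unit load at Q: L³/(3EI) = 259.6/EI.
With EI = 73000 kN·m²: δ_0 = 0.2893 m and δ_{QQ} = 0.003556 m/kN.
Compatibility — the spring shortens by R_Q/k under the reaction it provides: δ_0 − R_Q·δ_{QQ} = R_Q/k. With 1/k = 0.000294 m/kN, R_Q = δ_0 / (δ_{QQ} + 1/k) = 0.2893 / (0.003556 + 0.000294) = 75.15 kN.

R_Q = 75.15 kN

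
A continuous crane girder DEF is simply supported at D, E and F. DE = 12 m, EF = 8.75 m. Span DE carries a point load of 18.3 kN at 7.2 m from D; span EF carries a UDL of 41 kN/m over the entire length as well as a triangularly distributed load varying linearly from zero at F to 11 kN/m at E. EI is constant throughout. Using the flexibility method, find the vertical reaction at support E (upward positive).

R_E = 264.6 kN

Insert a hinge at E; M_E is the redundant, and each span becomes simply supported.
Discontinuity in slope at E on the released structure — sum the simple-span end rotations:
  span DE: point load 18.3 at a = 7.2: Pab(L + a)/(6LEI) = 168.7/EI
  span EF: UDL 41: wL³/(24EI) = 1144/EI
  span EF: triangular load, peak 11: w₀L³/(45EI) = 163.8/EI
  relative rotation θ_0 = (168.7 + 1308)/EI = 1477/EI
A unit hogging moment at E produces rotation L₁/(3EI) + L₂/(3EI) = 6.917/EI.
Slope continuity at E: θ_0 = M_E·6.917/EI, so M_E = 1477/6.917 = 213.5 kN·m (hogging).
Span DE, ΣM about D with M_E applied at E: R_E^{DE}·12 = 131.8 + 213.5, so R_E^{DE} = 28.77 kN and R_D = 18.3 − 28.77 = -10.47 kN.
Span EF, ΣM about F: R_E^{EF}·8.75 = 1850 + 213.5, so R_E^{EF} = 235.9 kN and R_F = 406.9 − 235.9 = 171 kN.
R_E = 28.77 + 235.9 = 264.6 kN.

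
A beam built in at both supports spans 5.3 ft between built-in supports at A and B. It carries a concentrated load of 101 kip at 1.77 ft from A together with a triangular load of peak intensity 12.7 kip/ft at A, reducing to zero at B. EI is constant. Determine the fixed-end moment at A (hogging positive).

M_A = 97.14 kip·ft

Release both end moments; the primary structure is a simply-supported span AB with redundants M_A and M_B.
On the primary (simply-supported) span, the end slopes from the loading are:
  at A: point load 101 at a = 1.77: Pab(L + b)/(6LEI) = 175.2/EI
  at B: point load 101 at a = 1.77: Pab(L + a)/(6LEI) = 140.3/EI
  at A: triangular load, peak 12.7: w₀L³/(45EI) = 42.02/EI
  at B: triangular load, peak 12.7: 7w₀L³/(360EI) = 36.76/EI
  θ_A0 = 217.2/EI,  θ_B0 = 177.1/EI
Flexibility coefficients: a unit moment at one end gives L/(3EI) there and L/(6EI) at the far end, so f₁₁ = f₂₂ = 1.767/EI and f₁₂ = f₂₁ = 0.8833/EI.
Compatibility — zero rotation at each built-in end:
  1.767 M_A + 0.8833 M_B = 217.2
  0.8833 M_A + 1.767 M_B = 177.1
Solving the pair gives M_A = 97.14 kip·ft and M_B = 51.66 kip·ft (hogging).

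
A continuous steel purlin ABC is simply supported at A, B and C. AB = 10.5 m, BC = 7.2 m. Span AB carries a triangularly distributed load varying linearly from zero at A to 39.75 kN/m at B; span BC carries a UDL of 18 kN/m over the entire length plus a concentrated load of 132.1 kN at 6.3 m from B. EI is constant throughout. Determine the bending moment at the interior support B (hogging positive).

M_B = 244.6 kN·m

Insert a hinge at B; M_B is the redundant, and each span becomes simply supported.
Rotations at B on the released spans (each span's end-slope, ×1/EI):
  span AB: triangular load, peak 39.75: w₀L³/(45EI) = 1023/EI
  span BC: UDL 18: wL³/(24EI) = 279.9/EI
  span BC: point load 132.1 at a = 6.3: Pab(L + b)/(6LEI) = 140.4/EI
  relative rotation θ_0 = (1023 + 420.4)/EI = 1443/EI
A unit hogging moment at B produces rotation L₁/(3EI) + L₂/(3EI) = 5.9/EI.
Slope continuity at B: θ_0 = M_B·5.9/EI, so M_B = 1443/5.9 = 244.6 kN·m (hogging).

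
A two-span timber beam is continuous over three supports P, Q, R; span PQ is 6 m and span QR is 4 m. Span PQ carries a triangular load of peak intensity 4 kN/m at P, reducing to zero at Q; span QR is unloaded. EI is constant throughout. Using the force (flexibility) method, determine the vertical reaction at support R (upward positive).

R_R = -1.26 kN

Insert a hinge at Q; M_Q is the redundant, and each span becomes simply supported.
Discontinuity in slope at Q on the released structure — sum the simple-span end rotations:
  span PQ: triangular load, peak 4: 7w₀L³/(360EI) = 16.8/EI
  relative rotation θ_0 = (16.8 + 0)/EI = 16.8/EI
A unit hogging moment at Q produces rotation L₁/(3EI) + L₂/(3EI) = 3.333/EI.
Compatibility: M_Q·(L₁+L₂)/(3EI) = θ_0, giving M_Q = 5.04 kN·m (hogging).
Span QR, ΣM about R: R_Q^{QR}·4 = 0 + 5.04, so R_Q^{QR} = 1.26 kN and R_R = 0 − 1.26 = -1.26 kN.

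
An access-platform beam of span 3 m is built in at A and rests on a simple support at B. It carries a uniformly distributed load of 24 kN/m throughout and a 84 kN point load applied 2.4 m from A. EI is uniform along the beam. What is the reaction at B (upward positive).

R_B = 86.14 kN

Take the reaction at B as the redundant and release it; the primary structure is a cantilever fixed at A.
Deflection at B on the released cantilever, summing each load's contribution:
  UDL 24: wL⁴/(8EI) = 243/EI
  point load 84 at a = 2.4: Pa²(3L − a)/(6EI) = 532.2/EI
  δ_0 = 775.2/EI
Flexibility coefficient — unit upward force at B: δ_{BB} = L³/(3EI) = 9/EI.
The prop prevents deflection at B: R_B = δ_0/δ_{BB} = 775.2/9 = 86.14 kN.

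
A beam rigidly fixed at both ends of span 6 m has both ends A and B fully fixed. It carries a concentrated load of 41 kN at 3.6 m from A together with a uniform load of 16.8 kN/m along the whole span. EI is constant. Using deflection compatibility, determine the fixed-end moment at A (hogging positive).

M_A = 74.02 kN·m

Release both end moments; the primary structure is a simply-supported span AB with redundants M_A and M_B.
Simple-span end rotations at A and B under the given loads:
  at A: point load 41 at a = 3.6: Pab(L + b)/(6LEI) = 82.66/EI
  at B: point load 41 at a = 3.6: Pab(L + a)/(6LEI) = 94.46/EI
  at A: UDL 16.8: wL³/(24EI) = 151.2/EI
  at B: UDL 16.8: wL³/(24EI) = 151.2/EI
  θ_A0 = 233.9/EI,  θ_B0 = 245.7/EI
Flexibility coefficients: a unit moment at one end gives L/(3EI) there and L/(6EI) at the far end, so f₁₁ = f₂₂ = 2/EI and f₁₂ = f₂₁ = 1/EI.
Compatibility — zero rotation at each built-in end:
  2 M_A + 1 M_B = 233.9
  1 M_A + 2 M_B = 245.7
Solving the pair gives M_A = 74.02 kN·m and M_B = 85.82 kN·m (hogging).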